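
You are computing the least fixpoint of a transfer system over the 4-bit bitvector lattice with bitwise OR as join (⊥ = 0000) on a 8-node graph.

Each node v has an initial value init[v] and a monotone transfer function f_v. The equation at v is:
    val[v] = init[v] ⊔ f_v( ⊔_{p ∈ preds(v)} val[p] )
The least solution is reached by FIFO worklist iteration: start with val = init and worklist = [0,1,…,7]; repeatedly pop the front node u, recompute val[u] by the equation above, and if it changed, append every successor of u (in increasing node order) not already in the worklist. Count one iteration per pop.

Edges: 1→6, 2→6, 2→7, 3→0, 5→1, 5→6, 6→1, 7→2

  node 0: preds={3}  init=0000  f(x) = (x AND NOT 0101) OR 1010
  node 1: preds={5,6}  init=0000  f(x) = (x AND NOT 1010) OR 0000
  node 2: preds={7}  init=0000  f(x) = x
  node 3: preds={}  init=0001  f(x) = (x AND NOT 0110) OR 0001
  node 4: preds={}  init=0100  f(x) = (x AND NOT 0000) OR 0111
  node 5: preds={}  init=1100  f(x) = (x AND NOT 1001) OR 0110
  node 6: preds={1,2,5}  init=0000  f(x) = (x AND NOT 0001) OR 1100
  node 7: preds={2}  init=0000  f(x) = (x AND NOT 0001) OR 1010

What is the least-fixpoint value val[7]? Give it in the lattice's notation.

1010

Iteration log — 12 steps:
  step 1. node 0  ⊔preds=0001  new=1010  old=0000  +wl: 
  step 2. node 1  ⊔preds=1100  new=0100  old=0000  +wl: 
  step 3. node 2  ⊔preds=0000  new=0000  stable
  step 4. node 3  ⊔preds=0000  new=0001  stable
  step 5. node 4  ⊔preds=0000  new=0111  old=0100  +wl: 
  step 6. node 5  ⊔preds=0000  new=1110  old=1100  +wl: 1
  step 7. node 6  ⊔preds=1110  new=1110  old=0000  +wl: 
  step 8. node 7  ⊔preds=0000  new=1010  old=0000  +wl: 2
  step 9. node 1  ⊔preds=1110  new=0100  stable
  step 10. node 2  ⊔preds=1010  new=1010  old=0000  +wl: 6,7
  step 11. node 6  ⊔preds=1110  new=1110  stable
  step 12. node 7  ⊔preds=1010  new=1010  stable

Least fixpoint reached:
  node 0: 1010
  node 1: 0100
  node 2: 1010
  node 3: 0001
  node 4: 0111
  node 5: 1110
  node 6: 1110
  node 7: 1010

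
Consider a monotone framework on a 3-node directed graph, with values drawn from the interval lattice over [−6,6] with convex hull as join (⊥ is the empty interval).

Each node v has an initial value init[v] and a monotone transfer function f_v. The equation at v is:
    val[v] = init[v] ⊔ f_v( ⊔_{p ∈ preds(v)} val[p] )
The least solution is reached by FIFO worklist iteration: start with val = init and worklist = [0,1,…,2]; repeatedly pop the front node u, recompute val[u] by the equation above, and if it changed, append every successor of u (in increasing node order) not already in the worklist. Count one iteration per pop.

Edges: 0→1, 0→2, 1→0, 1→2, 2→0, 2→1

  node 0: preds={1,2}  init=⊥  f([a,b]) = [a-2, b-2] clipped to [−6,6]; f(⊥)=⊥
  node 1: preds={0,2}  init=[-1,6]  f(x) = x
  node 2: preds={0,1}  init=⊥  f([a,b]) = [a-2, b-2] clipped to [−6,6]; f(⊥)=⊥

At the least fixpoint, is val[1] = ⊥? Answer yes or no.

no

Iteration log — 8 steps:
  step 1. node 0  ⊔preds=[-1,6]  new=[-3,4]  old=⊥  +wl: 
  step 2. node 1  ⊔preds=[-3,4]  new=[-3,6]  old=[-1,6]  +wl: 0
  step 3. node 2  ⊔preds=[-3,6]  new=[-5,4]  old=⊥  +wl: 1
  step 4. node 0  ⊔preds=[-5,6]  new=[-6,4]  old=[-3,4]  +wl: 2
  step 5. node 1  ⊔preds=[-6,4]  new=[-6,6]  old=[-3,6]  +wl: 0
  step 6. node 2  ⊔preds=[-6,6]  new=[-6,4]  old=[-5,4]  +wl: 1
  step 7. node 0  ⊔preds=[-6,6]  new=[-6,4]  stable
  step 8. node 1  ⊔preds=[-6,4]  new=[-6,6]  stable

Least fixpoint reached:
  node 0: [-6,4]
  node 1: [-6,6]
  node 2: [-6,4]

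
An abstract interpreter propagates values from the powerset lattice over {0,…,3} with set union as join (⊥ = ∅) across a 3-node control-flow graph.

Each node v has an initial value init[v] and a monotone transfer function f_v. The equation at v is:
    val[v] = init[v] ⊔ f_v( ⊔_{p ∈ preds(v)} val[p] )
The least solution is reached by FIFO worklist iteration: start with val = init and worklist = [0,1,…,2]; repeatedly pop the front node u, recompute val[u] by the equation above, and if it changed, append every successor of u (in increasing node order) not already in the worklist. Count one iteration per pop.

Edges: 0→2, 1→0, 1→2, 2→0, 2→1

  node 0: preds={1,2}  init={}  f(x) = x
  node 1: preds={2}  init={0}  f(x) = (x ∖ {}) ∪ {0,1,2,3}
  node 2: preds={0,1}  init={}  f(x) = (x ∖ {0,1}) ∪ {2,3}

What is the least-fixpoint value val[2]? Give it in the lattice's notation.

{2,3}

Iteration log — 6 steps:
  step 1. node 0  ⊔preds={0}  new={0}  old={}  +wl: 
  step 2. node 1  ⊔preds={}  new={0,1,2,3}  old={0}  +wl: 0
  step 3. node 2  ⊔preds={0,1,2,3}  new={2,3}  old={}  +wl: 1
  step 4. node 0  ⊔preds={0,1,2,3}  new={0,1,2,3}  old={0}  +wl: 2
  step 5. node 1  ⊔preds={2,3}  new={0,1,2,3}  stable
  step 6. node 2  ⊔preds={0,1,2,3}  new={2,3}  stable

Least fixpoint reached:
  node 0: {0,1,2,3}
  node 1: {0,1,2,3}
  node 2: {2,3}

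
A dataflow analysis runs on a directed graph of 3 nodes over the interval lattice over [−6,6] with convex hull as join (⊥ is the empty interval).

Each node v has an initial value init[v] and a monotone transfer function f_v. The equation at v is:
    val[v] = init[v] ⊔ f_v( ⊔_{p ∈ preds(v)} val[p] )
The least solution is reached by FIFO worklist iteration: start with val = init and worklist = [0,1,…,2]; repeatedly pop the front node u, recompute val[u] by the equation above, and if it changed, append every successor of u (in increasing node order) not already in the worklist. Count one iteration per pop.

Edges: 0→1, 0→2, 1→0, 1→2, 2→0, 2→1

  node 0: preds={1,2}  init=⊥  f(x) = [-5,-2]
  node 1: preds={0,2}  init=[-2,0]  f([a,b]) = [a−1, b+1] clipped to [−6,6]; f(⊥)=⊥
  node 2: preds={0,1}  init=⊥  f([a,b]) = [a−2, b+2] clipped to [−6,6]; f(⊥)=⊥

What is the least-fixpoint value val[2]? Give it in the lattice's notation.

[-6,6]

Trace (13 dequeues):
  [1] u=0 | in [-2,0] | out [-5,-2] | prev ⊥ | push {}
  [2] u=1 | in [-5,-2] | out [-6,0] | prev [-2,0] | push {0}
  [3] u=2 | in [-6,0] | out [-6,2] | prev ⊥ | push {1}
  [4] u=0 | in [-6,2] | out [-5,-2] | ==
  [5] u=1 | in [-6,2] | out [-6,3] | prev [-6,0] | push {0,2}
  [6] u=0 | in [-6,3] | out [-5,-2] | ==
  [7] u=2 | in [-6,3] | out [-6,5] | prev [-6,2] | push {0,1}
  [8] u=0 | in [-6,5] | out [-5,-2] | ==
  [9] u=1 | in [-6,5] | out [-6,6] | prev [-6,3] | push {0,2}
  [10] u=0 | in [-6,6] | out [-5,-2] | ==
  [11] u=2 | in [-6,6] | out [-6,6] | prev [-6,5] | push {0,1}
  [12] u=0 | in [-6,6] | out [-5,-2] | ==
  [13] u=1 | in [-6,6] | out [-6,6] | ==

Converged values:
  [0] [-5,-2]
  [1] [-6,6]
  [2] [-6,6]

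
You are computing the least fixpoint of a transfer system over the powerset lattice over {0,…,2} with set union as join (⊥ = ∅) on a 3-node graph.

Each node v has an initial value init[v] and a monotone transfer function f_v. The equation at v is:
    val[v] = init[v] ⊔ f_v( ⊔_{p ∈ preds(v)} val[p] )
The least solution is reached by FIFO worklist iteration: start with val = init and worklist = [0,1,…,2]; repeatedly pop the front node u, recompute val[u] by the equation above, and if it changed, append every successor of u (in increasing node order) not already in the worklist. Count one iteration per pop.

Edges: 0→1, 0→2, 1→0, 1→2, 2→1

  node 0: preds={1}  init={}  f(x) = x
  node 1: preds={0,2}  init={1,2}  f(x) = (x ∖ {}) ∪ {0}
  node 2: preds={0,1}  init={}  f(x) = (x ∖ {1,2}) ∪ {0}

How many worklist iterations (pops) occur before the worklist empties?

Worklist (6 pops):
  #1 pop 0: in={1,2} → {1,2} (was {}); enqueue []
  #2 pop 1: in={1,2} → {0,1,2} (was {1,2}); enqueue [0]
  #3 pop 2: in={0,1,2} → {0} (was {}); enqueue [1]
  #4 pop 0: in={0,1,2} → {0,1,2} (was {1,2}); enqueue [2]
  #5 pop 1: in={0,1,2} → {0,1,2} (no change)
  #6 pop 2: in={0,1,2} → {0} (no change)

Fixpoint:
  val[0] = {0,1,2}
  val[1] = {0,1,2}
  val[2] = {0}

6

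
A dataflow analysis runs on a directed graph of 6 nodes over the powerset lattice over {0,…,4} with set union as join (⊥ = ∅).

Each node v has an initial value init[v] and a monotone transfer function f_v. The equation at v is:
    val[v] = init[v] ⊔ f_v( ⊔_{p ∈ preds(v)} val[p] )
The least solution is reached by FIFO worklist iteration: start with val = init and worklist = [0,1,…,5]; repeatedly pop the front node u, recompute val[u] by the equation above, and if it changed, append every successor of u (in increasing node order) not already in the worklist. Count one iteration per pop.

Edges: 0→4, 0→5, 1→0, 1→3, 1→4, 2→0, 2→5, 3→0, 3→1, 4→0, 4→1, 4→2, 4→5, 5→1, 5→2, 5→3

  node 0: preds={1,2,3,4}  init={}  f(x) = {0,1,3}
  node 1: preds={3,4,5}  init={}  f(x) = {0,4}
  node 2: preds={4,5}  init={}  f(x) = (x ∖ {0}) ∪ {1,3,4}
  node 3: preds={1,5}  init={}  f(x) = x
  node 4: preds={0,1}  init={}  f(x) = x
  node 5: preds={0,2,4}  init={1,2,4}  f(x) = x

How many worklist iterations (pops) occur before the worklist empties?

12

Iteration log — 12 steps:
  step 1. node 0  ⊔preds={}  new={0,1,3}  old={}  +wl: 
  step 2. node 1  ⊔preds={1,2,4}  new={0,4}  old={}  +wl: 0
  step 3. node 2  ⊔preds={1,2,4}  new={1,2,3,4}  old={}  +wl: 
  step 4. node 3  ⊔preds={0,1,2,4}  new={0,1,2,4}  old={}  +wl: 1
  step 5. node 4  ⊔preds={0,1,3,4}  new={0,1,3,4}  old={}  +wl: 2
  step 6. node 5  ⊔preds={0,1,2,3,4}  new={0,1,2,3,4}  old={1,2,4}  +wl: 3
  step 7. node 0  ⊔preds={0,1,2,3,4}  new={0,1,3}  stable
  step 8. node 1  ⊔preds={0,1,2,3,4}  new={0,4}  stable
  step 9. node 2  ⊔preds={0,1,2,3,4}  new={1,2,3,4}  stable
  step 10. node 3  ⊔preds={0,1,2,3,4}  new={0,1,2,3,4}  old={0,1,2,4}  +wl: 0,1
  step 11. node 0  ⊔preds={0,1,2,3,4}  new={0,1,3}  stable
  step 12. node 1  ⊔preds={0,1,2,3,4}  new={0,4}  stable

Least fixpoint reached:
  node 0: {0,1,3}
  node 1: {0,4}
  node 2: {1,2,3,4}
  node 3: {0,1,2,3,4}
  node 4: {0,1,3,4}
  node 5: {0,1,2,3,4}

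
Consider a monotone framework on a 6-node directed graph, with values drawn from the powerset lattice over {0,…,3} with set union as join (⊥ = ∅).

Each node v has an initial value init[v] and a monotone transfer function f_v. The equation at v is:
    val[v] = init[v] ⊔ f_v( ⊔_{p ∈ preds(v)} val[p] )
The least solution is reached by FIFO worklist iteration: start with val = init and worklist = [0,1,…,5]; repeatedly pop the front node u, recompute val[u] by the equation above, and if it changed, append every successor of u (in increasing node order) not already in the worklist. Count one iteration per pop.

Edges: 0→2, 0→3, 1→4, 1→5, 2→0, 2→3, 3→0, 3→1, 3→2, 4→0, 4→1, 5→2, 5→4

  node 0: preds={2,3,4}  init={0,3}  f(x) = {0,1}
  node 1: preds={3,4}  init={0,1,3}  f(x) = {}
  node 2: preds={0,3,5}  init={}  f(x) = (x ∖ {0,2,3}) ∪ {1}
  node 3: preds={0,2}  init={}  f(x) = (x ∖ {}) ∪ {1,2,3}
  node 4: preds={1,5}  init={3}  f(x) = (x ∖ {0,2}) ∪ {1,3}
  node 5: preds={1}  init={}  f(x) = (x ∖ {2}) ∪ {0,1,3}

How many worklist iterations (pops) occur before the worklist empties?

Iteration log — 10 steps:
  step 1. node 0  ⊔preds={3}  new={0,1,3}  old={0,3}  +wl: 
  step 2. node 1  ⊔preds={3}  new={0,1,3}  stable
  step 3. node 2  ⊔preds={0,1,3}  new={1}  old={}  +wl: 0
  step 4. node 3  ⊔preds={0,1,3}  new={0,1,2,3}  old={}  +wl: 1,2
  step 5. node 4  ⊔preds={0,1,3}  new={1,3}  old={3}  +wl: 
  step 6. node 5  ⊔preds={0,1,3}  new={0,1,3}  old={}  +wl: 4
  step 7. node 0  ⊔preds={0,1,2,3}  new={0,1,3}  stable
  step 8. node 1  ⊔preds={0,1,2,3}  new={0,1,3}  stable
  step 9. node 2  ⊔preds={0,1,2,3}  new={1}  stable
  step 10. node 4  ⊔preds={0,1,3}  new={1,3}  stable

Least fixpoint reached:
  node 0: {0,1,3}
  node 1: {0,1,3}
  node 2: {1}
  node 3: {0,1,2,3}
  node 4: {1,3}
  node 5: {0,1,3}

10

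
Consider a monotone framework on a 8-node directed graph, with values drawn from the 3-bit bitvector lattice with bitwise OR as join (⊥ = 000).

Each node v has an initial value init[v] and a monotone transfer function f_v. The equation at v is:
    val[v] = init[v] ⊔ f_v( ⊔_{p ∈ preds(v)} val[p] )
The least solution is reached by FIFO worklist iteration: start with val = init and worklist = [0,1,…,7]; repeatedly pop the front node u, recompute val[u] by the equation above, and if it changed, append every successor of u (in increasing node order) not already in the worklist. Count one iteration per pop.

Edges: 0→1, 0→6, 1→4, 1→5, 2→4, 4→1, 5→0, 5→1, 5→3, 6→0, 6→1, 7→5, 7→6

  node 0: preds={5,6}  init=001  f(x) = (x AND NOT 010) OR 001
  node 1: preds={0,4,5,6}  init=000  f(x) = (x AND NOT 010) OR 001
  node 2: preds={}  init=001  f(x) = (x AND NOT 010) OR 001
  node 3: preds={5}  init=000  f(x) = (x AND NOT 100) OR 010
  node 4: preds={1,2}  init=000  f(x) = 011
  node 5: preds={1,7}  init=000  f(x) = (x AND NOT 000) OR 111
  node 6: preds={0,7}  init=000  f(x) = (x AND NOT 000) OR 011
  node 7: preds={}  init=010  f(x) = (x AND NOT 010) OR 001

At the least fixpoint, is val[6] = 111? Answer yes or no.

yes

Iteration log — 16 steps:
  step 1. node 0  ⊔preds=000  new=001  stable
  step 2. node 1  ⊔preds=001  new=001  old=000  +wl: 
  step 3. node 2  ⊔preds=000  new=001  stable
  step 4. node 3  ⊔preds=000  new=010  old=000  +wl: 
  step 5. node 4  ⊔preds=001  new=011  old=000  +wl: 1
  step 6. node 5  ⊔preds=011  new=111  old=000  +wl: 0,3
  step 7. node 6  ⊔preds=011  new=011  old=000  +wl: 
  step 8. node 7  ⊔preds=000  new=011  old=010  +wl: 5,6
  step 9. node 1  ⊔preds=111  new=101  old=001  +wl: 4
  step 10. node 0  ⊔preds=111  new=101  old=001  +wl: 1
  step 11. node 3  ⊔preds=111  new=011  old=010  +wl: 
  step 12. node 5  ⊔preds=111  new=111  stable
  step 13. node 6  ⊔preds=111  new=111  old=011  +wl: 0
  step 14. node 4  ⊔preds=101  new=011  stable
  step 15. node 1  ⊔preds=111  new=101  stable
  step 16. node 0  ⊔preds=111  new=101  stable

Least fixpoint reached:
  node 0: 101
  node 1: 101
  node 2: 001
  node 3: 011
  node 4: 011
  node 5: 111
  node 6: 111
  node 7: 011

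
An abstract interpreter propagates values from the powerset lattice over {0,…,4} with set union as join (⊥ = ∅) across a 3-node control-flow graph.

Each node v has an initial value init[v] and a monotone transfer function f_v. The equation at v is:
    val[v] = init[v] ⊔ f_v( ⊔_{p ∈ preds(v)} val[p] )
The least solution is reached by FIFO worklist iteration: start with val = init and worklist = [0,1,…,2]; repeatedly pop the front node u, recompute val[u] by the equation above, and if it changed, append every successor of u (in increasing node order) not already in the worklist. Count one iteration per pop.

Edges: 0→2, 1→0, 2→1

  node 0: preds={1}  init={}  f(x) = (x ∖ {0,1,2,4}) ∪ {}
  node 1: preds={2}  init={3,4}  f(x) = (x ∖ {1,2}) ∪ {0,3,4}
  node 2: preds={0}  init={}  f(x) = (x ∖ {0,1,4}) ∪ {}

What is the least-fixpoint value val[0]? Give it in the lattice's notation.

{3}

Iteration log — 5 steps:
  step 1. node 0  ⊔preds={3,4}  new={3}  old={}  +wl: 
  step 2. node 1  ⊔preds={}  new={0,3,4}  old={3,4}  +wl: 0
  step 3. node 2  ⊔preds={3}  new={3}  old={}  +wl: 1
  step 4. node 0  ⊔preds={0,3,4}  new={3}  stable
  step 5. node 1  ⊔preds={3}  new={0,3,4}  stable

Least fixpoint reached:
  node 0: {3}
  node 1: {0,3,4}
  node 2: {3}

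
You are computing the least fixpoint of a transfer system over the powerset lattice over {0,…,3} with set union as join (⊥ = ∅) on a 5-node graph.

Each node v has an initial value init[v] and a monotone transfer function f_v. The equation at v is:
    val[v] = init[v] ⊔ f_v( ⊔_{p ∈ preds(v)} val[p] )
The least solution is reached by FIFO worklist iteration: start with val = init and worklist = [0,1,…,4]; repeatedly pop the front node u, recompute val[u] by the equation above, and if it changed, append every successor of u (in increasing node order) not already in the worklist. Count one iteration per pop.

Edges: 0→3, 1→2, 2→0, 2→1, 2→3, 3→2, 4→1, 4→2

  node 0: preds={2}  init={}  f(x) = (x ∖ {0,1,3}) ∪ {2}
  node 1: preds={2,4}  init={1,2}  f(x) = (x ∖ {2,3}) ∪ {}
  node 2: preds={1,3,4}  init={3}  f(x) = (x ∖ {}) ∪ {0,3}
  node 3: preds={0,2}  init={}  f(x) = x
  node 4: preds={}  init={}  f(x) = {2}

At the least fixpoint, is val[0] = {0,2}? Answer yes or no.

Worklist (8 pops):
  #1 pop 0: in={3} → {2} (was {}); enqueue []
  #2 pop 1: in={3} → {1,2} (no change)
  #3 pop 2: in={1,2} → {0,1,2,3} (was {3}); enqueue [0,1]
  #4 pop 3: in={0,1,2,3} → {0,1,2,3} (was {}); enqueue [2]
  #5 pop 4: in={} → {2} (was {}); enqueue []
  #6 pop 0: in={0,1,2,3} → {2} (no change)
  #7 pop 1: in={0,1,2,3} → {0,1,2} (was {1,2}); enqueue []
  #8 pop 2: in={0,1,2,3} → {0,1,2,3} (no change)

Fixpoint:
  val[0] = {2}
  val[1] = {0,1,2}
  val[2] = {0,1,2,3}
  val[3] = {0,1,2,3}
  val[4] = {2}

no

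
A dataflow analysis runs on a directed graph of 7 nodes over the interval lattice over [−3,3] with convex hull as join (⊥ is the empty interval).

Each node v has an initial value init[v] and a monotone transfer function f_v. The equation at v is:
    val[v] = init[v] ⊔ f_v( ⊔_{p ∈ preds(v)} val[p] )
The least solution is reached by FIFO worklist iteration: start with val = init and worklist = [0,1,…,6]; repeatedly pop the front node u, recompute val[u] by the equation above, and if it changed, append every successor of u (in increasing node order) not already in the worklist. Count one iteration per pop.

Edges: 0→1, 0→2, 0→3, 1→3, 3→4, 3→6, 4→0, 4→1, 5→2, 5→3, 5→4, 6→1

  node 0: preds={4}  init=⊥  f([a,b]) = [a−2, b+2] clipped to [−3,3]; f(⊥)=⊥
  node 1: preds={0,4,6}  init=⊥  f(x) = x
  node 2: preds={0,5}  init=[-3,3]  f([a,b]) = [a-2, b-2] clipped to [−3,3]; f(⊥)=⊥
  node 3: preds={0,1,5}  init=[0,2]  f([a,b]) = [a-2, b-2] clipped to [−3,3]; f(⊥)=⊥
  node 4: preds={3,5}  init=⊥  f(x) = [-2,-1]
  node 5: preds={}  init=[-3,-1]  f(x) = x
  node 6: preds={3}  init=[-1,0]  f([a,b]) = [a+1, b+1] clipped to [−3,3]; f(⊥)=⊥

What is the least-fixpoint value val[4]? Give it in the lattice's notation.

Trace (11 dequeues):
  [1] u=0 | in ⊥ | out ⊥ | ==
  [2] u=1 | in [-1,0] | out [-1,0] | prev ⊥ | push {}
  [3] u=2 | in [-3,-1] | out [-3,3] | ==
  [4] u=3 | in [-3,0] | out [-3,2] | prev [0,2] | push {}
  [5] u=4 | in [-3,2] | out [-2,-1] | prev ⊥ | push {0,1}
  [6] u=5 | in ⊥ | out [-3,-1] | ==
  [7] u=6 | in [-3,2] | out [-2,3] | prev [-1,0] | push {}
  [8] u=0 | in [-2,-1] | out [-3,1] | prev ⊥ | push {2,3}
  [9] u=1 | in [-3,3] | out [-3,3] | prev [-1,0] | push {}
  [10] u=2 | in [-3,1] | out [-3,3] | ==
  [11] u=3 | in [-3,3] | out [-3,2] | ==

Converged values:
  [0] [-3,1]
  [1] [-3,3]
  [2] [-3,3]
  [3] [-3,2]
  [4] [-2,-1]
  [5] [-3,-1]
  [6] [-2,3]

[-2,-1]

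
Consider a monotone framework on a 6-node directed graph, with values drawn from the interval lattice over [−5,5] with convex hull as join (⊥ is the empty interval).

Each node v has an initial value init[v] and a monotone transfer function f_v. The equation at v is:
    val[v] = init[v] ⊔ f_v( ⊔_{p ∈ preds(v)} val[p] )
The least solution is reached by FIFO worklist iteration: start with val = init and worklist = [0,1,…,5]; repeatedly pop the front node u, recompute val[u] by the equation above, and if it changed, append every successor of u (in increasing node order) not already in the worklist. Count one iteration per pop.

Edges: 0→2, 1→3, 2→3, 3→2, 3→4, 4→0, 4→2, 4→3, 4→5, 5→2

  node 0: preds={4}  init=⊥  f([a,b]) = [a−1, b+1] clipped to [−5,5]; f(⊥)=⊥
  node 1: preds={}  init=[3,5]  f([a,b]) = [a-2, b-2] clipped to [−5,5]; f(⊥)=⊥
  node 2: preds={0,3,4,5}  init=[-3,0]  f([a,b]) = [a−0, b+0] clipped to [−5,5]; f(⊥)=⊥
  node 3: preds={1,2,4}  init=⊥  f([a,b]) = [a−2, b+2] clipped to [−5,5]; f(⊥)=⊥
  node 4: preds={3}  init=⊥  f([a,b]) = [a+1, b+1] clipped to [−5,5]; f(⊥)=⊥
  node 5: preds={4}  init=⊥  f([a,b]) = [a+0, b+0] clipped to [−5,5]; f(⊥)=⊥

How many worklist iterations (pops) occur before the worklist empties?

10

Worklist (10 pops):
  #1 pop 0: in=⊥ → ⊥ (no change)
  #2 pop 1: in=⊥ → [3,5] (no change)
  #3 pop 2: in=⊥ → [-3,0] (no change)
  #4 pop 3: in=[-3,5] → [-5,5] (was ⊥); enqueue [2]
  #5 pop 4: in=[-5,5] → [-4,5] (was ⊥); enqueue [0,3]
  #6 pop 5: in=[-4,5] → [-4,5] (was ⊥); enqueue []
  #7 pop 2: in=[-5,5] → [-5,5] (was [-3,0]); enqueue []
  #8 pop 0: in=[-4,5] → [-5,5] (was ⊥); enqueue [2]
  #9 pop 3: in=[-5,5] → [-5,5] (no change)
  #10 pop 2: in=[-5,5] → [-5,5] (no change)

Fixpoint:
  val[0] = [-5,5]
  val[1] = [3,5]
  val[2] = [-5,5]
  val[3] = [-5,5]
  val[4] = [-4,5]
  val[5] = [-4,5]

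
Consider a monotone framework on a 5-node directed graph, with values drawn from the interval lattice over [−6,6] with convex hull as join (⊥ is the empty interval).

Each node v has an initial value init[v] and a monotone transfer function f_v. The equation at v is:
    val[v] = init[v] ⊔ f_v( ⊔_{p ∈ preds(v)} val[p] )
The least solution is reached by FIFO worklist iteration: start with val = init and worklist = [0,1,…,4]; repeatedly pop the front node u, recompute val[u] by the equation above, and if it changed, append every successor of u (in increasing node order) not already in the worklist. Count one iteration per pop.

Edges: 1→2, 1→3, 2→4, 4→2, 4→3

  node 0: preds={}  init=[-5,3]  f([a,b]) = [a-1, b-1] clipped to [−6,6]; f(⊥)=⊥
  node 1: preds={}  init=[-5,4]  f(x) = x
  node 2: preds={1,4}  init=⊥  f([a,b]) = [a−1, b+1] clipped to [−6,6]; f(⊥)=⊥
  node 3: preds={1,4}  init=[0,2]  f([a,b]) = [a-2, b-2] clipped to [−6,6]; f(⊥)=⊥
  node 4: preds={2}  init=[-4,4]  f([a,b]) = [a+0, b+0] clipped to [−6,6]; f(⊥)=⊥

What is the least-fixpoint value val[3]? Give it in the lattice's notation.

Iteration log — 10 steps:
  step 1. node 0  ⊔preds=⊥  new=[-5,3]  stable
  step 2. node 1  ⊔preds=⊥  new=[-5,4]  stable
  step 3. node 2  ⊔preds=[-5,4]  new=[-6,5]  old=⊥  +wl: 
  step 4. node 3  ⊔preds=[-5,4]  new=[-6,2]  old=[0,2]  +wl: 
  step 5. node 4  ⊔preds=[-6,5]  new=[-6,5]  old=[-4,4]  +wl: 2,3
  step 6. node 2  ⊔preds=[-6,5]  new=[-6,6]  old=[-6,5]  +wl: 4
  step 7. node 3  ⊔preds=[-6,5]  new=[-6,3]  old=[-6,2]  +wl: 
  step 8. node 4  ⊔preds=[-6,6]  new=[-6,6]  old=[-6,5]  +wl: 2,3
  step 9. node 2  ⊔preds=[-6,6]  new=[-6,6]  stable
  step 10. node 3  ⊔preds=[-6,6]  new=[-6,4]  old=[-6,3]  +wl: 

Least fixpoint reached:
  node 0: [-5,3]
  node 1: [-5,4]
  node 2: [-6,6]
  node 3: [-6,4]
  node 4: [-6,6]

[-6,4]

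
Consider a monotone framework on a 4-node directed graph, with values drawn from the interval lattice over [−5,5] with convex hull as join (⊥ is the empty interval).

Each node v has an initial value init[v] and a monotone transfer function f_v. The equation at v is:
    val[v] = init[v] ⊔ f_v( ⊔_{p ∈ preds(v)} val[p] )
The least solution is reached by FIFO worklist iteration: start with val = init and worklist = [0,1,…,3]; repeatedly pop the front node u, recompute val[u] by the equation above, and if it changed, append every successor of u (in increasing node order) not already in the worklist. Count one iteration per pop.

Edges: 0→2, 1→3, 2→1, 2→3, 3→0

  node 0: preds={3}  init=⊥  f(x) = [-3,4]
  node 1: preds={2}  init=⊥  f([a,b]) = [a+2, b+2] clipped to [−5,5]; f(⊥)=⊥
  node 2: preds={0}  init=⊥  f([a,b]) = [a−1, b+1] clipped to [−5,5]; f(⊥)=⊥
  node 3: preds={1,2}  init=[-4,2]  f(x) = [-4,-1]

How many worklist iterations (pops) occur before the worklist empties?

Worklist (6 pops):
  #1 pop 0: in=[-4,2] → [-3,4] (was ⊥); enqueue []
  #2 pop 1: in=⊥ → ⊥ (no change)
  #3 pop 2: in=[-3,4] → [-4,5] (was ⊥); enqueue [1]
  #4 pop 3: in=[-4,5] → [-4,2] (no change)
  #5 pop 1: in=[-4,5] → [-2,5] (was ⊥); enqueue [3]
  #6 pop 3: in=[-4,5] → [-4,2] (no change)

Fixpoint:
  val[0] = [-3,4]
  val[1] = [-2,5]
  val[2] = [-4,5]
  val[3] = [-4,2]

6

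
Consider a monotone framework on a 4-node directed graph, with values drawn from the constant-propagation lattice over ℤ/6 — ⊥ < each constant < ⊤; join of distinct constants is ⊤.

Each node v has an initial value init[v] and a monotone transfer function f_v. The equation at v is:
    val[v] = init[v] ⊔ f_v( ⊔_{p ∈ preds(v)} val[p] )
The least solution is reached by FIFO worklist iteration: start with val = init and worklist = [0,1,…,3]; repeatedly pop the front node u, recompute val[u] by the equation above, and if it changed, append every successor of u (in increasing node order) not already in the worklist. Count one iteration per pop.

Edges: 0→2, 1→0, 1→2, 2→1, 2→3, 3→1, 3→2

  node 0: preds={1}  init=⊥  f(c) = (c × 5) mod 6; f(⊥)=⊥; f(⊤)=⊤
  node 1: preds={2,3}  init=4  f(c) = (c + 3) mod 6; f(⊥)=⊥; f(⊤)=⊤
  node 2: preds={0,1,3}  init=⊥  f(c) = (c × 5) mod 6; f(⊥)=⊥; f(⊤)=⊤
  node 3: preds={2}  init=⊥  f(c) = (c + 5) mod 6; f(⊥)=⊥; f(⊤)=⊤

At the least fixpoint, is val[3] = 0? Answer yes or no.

no

Trace (8 dequeues):
  [1] u=0 | in 4 | out 2 | prev ⊥ | push {}
  [2] u=1 | in ⊥ | out 4 | ==
  [3] u=2 | in ⊤ | out ⊤ | prev ⊥ | push {1}
  [4] u=3 | in ⊤ | out ⊤ | prev ⊥ | push {2}
  [5] u=1 | in ⊤ | out ⊤ | prev 4 | push {0}
  [6] u=2 | in ⊤ | out ⊤ | ==
  [7] u=0 | in ⊤ | out ⊤ | prev 2 | push {2}
  [8] u=2 | in ⊤ | out ⊤ | ==

Converged values:
  [0] ⊤
  [1] ⊤
  [2] ⊤
  [3] ⊤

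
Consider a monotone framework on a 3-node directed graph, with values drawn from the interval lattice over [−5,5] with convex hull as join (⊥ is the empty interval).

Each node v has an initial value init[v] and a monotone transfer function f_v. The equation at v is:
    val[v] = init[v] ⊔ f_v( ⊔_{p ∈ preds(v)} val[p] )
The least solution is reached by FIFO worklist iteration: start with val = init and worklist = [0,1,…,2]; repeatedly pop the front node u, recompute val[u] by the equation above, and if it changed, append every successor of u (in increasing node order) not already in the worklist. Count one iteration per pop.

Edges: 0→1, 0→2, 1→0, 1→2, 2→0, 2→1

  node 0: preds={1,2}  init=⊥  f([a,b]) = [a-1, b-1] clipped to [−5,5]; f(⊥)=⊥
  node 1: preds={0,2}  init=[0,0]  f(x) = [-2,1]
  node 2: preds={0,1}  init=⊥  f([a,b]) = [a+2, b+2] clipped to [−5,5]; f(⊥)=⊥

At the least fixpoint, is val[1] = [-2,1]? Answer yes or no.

yes

Iteration log — 12 steps:
  step 1. node 0  ⊔preds=[0,0]  new=[-1,-1]  old=⊥  +wl: 
  step 2. node 1  ⊔preds=[-1,-1]  new=[-2,1]  old=[0,0]  +wl: 0
  step 3. node 2  ⊔preds=[-2,1]  new=[0,3]  old=⊥  +wl: 1
  step 4. node 0  ⊔preds=[-2,3]  new=[-3,2]  old=[-1,-1]  +wl: 2
  step 5. node 1  ⊔preds=[-3,3]  new=[-2,1]  stable
  step 6. node 2  ⊔preds=[-3,2]  new=[-1,4]  old=[0,3]  +wl: 0,1
  step 7. node 0  ⊔preds=[-2,4]  new=[-3,3]  old=[-3,2]  +wl: 2
  step 8. node 1  ⊔preds=[-3,4]  new=[-2,1]  stable
  step 9. node 2  ⊔preds=[-3,3]  new=[-1,5]  old=[-1,4]  +wl: 0,1
  step 10. node 0  ⊔preds=[-2,5]  new=[-3,4]  old=[-3,3]  +wl: 2
  step 11. node 1  ⊔preds=[-3,5]  new=[-2,1]  stable
  step 12. node 2  ⊔preds=[-3,4]  new=[-1,5]  stable

Least fixpoint reached:
  node 0: [-3,4]
  node 1: [-2,1]
  node 2: [-1,5]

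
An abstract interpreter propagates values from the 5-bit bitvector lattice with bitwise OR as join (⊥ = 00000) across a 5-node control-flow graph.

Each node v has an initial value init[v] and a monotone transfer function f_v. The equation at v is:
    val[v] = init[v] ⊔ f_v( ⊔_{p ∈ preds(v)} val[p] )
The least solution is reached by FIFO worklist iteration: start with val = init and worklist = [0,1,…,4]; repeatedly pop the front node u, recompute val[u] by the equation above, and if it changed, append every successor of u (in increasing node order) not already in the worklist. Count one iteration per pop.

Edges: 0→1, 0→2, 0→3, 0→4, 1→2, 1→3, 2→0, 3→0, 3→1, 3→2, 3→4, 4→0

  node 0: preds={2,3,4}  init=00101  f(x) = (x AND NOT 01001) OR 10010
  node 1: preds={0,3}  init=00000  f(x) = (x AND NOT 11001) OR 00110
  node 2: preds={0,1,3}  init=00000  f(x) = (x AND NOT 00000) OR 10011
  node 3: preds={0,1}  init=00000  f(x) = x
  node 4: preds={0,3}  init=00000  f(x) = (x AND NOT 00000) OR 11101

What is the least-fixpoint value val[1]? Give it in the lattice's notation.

Worklist (8 pops):
  #1 pop 0: in=00000 → 10111 (was 00101); enqueue []
  #2 pop 1: in=10111 → 00110 (was 00000); enqueue []
  #3 pop 2: in=10111 → 10111 (was 00000); enqueue [0]
  #4 pop 3: in=10111 → 10111 (was 00000); enqueue [1,2]
  #5 pop 4: in=10111 → 11111 (was 00000); enqueue []
  #6 pop 0: in=11111 → 10111 (no change)
  #7 pop 1: in=10111 → 00110 (no change)
  #8 pop 2: in=10111 → 10111 (no change)

Fixpoint:
  val[0] = 10111
  val[1] = 00110
  val[2] = 10111
  val[3] = 10111
  val[4] = 11111

00110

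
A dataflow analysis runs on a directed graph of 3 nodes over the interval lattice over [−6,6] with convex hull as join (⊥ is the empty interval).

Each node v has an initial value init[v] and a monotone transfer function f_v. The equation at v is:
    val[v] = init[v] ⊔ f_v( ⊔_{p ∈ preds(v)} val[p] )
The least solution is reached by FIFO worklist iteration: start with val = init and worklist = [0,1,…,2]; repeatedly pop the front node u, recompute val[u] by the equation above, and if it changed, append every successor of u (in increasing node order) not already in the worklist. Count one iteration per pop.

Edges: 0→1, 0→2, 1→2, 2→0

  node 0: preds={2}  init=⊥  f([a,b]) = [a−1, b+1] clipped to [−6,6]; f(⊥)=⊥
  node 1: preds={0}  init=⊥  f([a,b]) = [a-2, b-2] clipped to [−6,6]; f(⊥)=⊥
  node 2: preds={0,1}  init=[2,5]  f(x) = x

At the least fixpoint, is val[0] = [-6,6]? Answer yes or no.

Trace (12 dequeues):
  [1] u=0 | in [2,5] | out [1,6] | prev ⊥ | push {}
  [2] u=1 | in [1,6] | out [-1,4] | prev ⊥ | push {}
  [3] u=2 | in [-1,6] | out [-1,6] | prev [2,5] | push {0}
  [4] u=0 | in [-1,6] | out [-2,6] | prev [1,6] | push {1,2}
  [5] u=1 | in [-2,6] | out [-4,4] | prev [-1,4] | push {}
  [6] u=2 | in [-4,6] | out [-4,6] | prev [-1,6] | push {0}
  [7] u=0 | in [-4,6] | out [-5,6] | prev [-2,6] | push {1,2}
  [8] u=1 | in [-5,6] | out [-6,4] | prev [-4,4] | push {}
  [9] u=2 | in [-6,6] | out [-6,6] | prev [-4,6] | push {0}
  [10] u=0 | in [-6,6] | out [-6,6] | prev [-5,6] | push {1,2}
  [11] u=1 | in [-6,6] | out [-6,4] | ==
  [12] u=2 | in [-6,6] | out [-6,6] | ==

Converged values:
  [0] [-6,6]
  [1] [-6,4]
  [2] [-6,6]

yes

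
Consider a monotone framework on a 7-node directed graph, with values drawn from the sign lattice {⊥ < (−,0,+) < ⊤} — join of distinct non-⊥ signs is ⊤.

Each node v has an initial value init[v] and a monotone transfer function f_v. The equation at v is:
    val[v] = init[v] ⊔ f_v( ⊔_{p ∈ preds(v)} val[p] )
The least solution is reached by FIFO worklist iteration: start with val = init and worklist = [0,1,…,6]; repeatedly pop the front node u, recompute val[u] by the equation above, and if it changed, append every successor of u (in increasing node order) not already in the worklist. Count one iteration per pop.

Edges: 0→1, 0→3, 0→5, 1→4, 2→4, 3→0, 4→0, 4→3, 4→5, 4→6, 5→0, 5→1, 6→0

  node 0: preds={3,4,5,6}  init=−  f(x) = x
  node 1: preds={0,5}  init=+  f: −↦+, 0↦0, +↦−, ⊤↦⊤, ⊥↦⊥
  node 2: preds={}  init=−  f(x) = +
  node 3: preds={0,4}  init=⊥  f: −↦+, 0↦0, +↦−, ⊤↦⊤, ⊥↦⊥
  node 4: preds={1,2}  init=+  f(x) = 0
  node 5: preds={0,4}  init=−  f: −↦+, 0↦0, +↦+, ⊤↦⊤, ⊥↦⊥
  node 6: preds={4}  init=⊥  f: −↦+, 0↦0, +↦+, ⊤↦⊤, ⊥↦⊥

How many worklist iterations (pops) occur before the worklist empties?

10

Iteration log — 10 steps:
  step 1. node 0  ⊔preds=⊤  new=⊤  old=−  +wl: 
  step 2. node 1  ⊔preds=⊤  new=⊤  old=+  +wl: 
  step 3. node 2  ⊔preds=⊥  new=⊤  old=−  +wl: 
  step 4. node 3  ⊔preds=⊤  new=⊤  old=⊥  +wl: 0
  step 5. node 4  ⊔preds=⊤  new=⊤  old=+  +wl: 3
  step 6. node 5  ⊔preds=⊤  new=⊤  old=−  +wl: 1
  step 7. node 6  ⊔preds=⊤  new=⊤  old=⊥  +wl: 
  step 8. node 0  ⊔preds=⊤  new=⊤  stable
  step 9. node 3  ⊔preds=⊤  new=⊤  stable
  step 10. node 1  ⊔preds=⊤  new=⊤  stable

Least fixpoint reached:
  node 0: ⊤
  node 1: ⊤
  node 2: ⊤
  node 3: ⊤
  node 4: ⊤
  node 5: ⊤
  node 6: ⊤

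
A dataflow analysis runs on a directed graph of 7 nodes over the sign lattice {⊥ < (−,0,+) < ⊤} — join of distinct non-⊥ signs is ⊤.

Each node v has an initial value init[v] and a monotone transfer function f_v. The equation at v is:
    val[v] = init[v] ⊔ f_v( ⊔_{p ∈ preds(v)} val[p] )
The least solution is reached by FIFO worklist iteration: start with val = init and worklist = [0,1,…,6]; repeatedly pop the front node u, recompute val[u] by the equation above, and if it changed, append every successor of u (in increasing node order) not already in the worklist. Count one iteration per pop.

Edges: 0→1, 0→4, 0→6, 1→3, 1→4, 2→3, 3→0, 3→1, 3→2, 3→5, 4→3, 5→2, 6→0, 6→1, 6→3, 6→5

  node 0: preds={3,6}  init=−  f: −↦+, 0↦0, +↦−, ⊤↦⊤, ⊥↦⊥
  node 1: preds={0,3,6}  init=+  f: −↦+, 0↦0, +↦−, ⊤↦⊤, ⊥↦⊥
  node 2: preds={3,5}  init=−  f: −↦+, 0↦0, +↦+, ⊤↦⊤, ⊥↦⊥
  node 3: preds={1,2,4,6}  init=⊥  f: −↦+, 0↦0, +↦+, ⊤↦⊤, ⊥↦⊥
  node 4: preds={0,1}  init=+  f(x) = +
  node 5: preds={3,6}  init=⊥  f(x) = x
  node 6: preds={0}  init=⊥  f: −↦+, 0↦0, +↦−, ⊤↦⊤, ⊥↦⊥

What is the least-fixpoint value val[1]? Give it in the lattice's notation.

Worklist (18 pops):
  #1 pop 0: in=⊥ → − (no change)
  #2 pop 1: in=− → + (no change)
  #3 pop 2: in=⊥ → − (no change)
  #4 pop 3: in=⊤ → ⊤ (was ⊥); enqueue [0,1,2]
  #5 pop 4: in=⊤ → + (no change)
  #6 pop 5: in=⊤ → ⊤ (was ⊥); enqueue []
  #7 pop 6: in=− → + (was ⊥); enqueue [3,5]
  #8 pop 0: in=⊤ → ⊤ (was −); enqueue [4,6]
  #9 pop 1: in=⊤ → ⊤ (was +); enqueue []
  #10 pop 2: in=⊤ → ⊤ (was −); enqueue []
  #11 pop 3: in=⊤ → ⊤ (no change)
  #12 pop 5: in=⊤ → ⊤ (no change)
  #13 pop 4: in=⊤ → + (no change)
  #14 pop 6: in=⊤ → ⊤ (was +); enqueue [0,1,3,5]
  #15 pop 0: in=⊤ → ⊤ (no change)
  #16 pop 1: in=⊤ → ⊤ (no change)
  #17 pop 3: in=⊤ → ⊤ (no change)
  #18 pop 5: in=⊤ → ⊤ (no change)

Fixpoint:
  val[0] = ⊤
  val[1] = ⊤
  val[2] = ⊤
  val[3] = ⊤
  val[4] = +
  val[5] = ⊤
  val[6] = ⊤

⊤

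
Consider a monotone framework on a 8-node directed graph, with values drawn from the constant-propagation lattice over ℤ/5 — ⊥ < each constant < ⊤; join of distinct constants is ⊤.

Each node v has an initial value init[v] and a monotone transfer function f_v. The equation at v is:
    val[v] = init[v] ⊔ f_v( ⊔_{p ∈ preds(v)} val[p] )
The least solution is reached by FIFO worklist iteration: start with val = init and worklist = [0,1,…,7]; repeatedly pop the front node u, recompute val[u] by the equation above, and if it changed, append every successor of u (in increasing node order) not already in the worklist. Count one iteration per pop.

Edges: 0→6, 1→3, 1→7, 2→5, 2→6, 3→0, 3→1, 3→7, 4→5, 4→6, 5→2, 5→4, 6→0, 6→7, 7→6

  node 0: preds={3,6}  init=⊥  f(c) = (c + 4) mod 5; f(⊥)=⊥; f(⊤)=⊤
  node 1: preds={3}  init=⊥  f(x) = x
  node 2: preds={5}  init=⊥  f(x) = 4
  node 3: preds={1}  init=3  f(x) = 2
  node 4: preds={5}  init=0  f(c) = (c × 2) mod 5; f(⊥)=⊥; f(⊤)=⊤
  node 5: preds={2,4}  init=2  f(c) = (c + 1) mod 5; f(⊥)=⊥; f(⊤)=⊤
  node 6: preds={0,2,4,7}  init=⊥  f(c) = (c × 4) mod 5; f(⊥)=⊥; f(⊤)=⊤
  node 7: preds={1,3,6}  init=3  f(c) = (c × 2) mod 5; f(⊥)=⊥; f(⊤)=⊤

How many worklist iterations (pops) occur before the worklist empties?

15

Worklist (15 pops):
  #1 pop 0: in=3 → 2 (was ⊥); enqueue []
  #2 pop 1: in=3 → 3 (was ⊥); enqueue []
  #3 pop 2: in=2 → 4 (was ⊥); enqueue []
  #4 pop 3: in=3 → ⊤ (was 3); enqueue [0,1]
  #5 pop 4: in=2 → ⊤ (was 0); enqueue []
  #6 pop 5: in=⊤ → ⊤ (was 2); enqueue [2,4]
  #7 pop 6: in=⊤ → ⊤ (was ⊥); enqueue []
  #8 pop 7: in=⊤ → ⊤ (was 3); enqueue [6]
  #9 pop 0: in=⊤ → ⊤ (was 2); enqueue []
  #10 pop 1: in=⊤ → ⊤ (was 3); enqueue [3,7]
  #11 pop 2: in=⊤ → 4 (no change)
  #12 pop 4: in=⊤ → ⊤ (no change)
  #13 pop 6: in=⊤ → ⊤ (no change)
  #14 pop 3: in=⊤ → ⊤ (no change)
  #15 pop 7: in=⊤ → ⊤ (no change)

Fixpoint:
  val[0] = ⊤
  val[1] = ⊤
  val[2] = 4
  val[3] = ⊤
  val[4] = ⊤
  val[5] = ⊤
  val[6] = ⊤
  val[7] = ⊤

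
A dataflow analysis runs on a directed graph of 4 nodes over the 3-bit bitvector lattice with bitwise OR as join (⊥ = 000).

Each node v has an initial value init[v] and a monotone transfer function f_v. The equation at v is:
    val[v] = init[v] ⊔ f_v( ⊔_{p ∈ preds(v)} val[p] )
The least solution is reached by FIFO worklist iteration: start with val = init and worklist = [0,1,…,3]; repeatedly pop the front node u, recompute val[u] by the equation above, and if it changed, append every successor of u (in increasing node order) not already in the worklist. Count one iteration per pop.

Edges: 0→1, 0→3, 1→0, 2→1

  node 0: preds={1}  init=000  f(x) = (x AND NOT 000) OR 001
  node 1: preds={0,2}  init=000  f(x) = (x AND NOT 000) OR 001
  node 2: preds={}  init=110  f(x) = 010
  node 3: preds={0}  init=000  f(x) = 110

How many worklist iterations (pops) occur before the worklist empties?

7

Iteration log — 7 steps:
  step 1. node 0  ⊔preds=000  new=001  old=000  +wl: 
  step 2. node 1  ⊔preds=111  new=111  old=000  +wl: 0
  step 3. node 2  ⊔preds=000  new=110  stable
  step 4. node 3  ⊔preds=001  new=110  old=000  +wl: 
  step 5. node 0  ⊔preds=111  new=111  old=001  +wl: 1,3
  step 6. node 1  ⊔preds=111  new=111  stable
  step 7. node 3  ⊔preds=111  new=110  stable

Least fixpoint reached:
  node 0: 111
  node 1: 111
  node 2: 110
  node 3: 110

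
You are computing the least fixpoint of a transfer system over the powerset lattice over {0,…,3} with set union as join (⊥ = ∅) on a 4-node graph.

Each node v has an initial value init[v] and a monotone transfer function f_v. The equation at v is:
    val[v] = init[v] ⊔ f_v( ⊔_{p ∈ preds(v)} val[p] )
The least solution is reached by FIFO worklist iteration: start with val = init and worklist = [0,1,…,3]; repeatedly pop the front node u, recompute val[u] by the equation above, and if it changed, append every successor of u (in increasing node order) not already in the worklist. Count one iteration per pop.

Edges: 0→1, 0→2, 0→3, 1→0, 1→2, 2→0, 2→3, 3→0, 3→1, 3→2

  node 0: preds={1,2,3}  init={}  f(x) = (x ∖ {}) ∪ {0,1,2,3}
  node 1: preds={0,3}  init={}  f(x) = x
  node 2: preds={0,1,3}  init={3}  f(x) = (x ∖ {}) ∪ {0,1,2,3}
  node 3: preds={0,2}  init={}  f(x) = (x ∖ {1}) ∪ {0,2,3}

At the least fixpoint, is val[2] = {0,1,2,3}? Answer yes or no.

Trace (7 dequeues):
  [1] u=0 | in {3} | out {0,1,2,3} | prev {} | push {}
  [2] u=1 | in {0,1,2,3} | out {0,1,2,3} | prev {} | push {0}
  [3] u=2 | in {0,1,2,3} | out {0,1,2,3} | prev {3} | push {}
  [4] u=3 | in {0,1,2,3} | out {0,2,3} | prev {} | push {1,2}
  [5] u=0 | in {0,1,2,3} | out {0,1,2,3} | ==
  [6] u=1 | in {0,1,2,3} | out {0,1,2,3} | ==
  [7] u=2 | in {0,1,2,3} | out {0,1,2,3} | ==

Converged values:
  [0] {0,1,2,3}
  [1] {0,1,2,3}
  [2] {0,1,2,3}
  [3] {0,2,3}

yes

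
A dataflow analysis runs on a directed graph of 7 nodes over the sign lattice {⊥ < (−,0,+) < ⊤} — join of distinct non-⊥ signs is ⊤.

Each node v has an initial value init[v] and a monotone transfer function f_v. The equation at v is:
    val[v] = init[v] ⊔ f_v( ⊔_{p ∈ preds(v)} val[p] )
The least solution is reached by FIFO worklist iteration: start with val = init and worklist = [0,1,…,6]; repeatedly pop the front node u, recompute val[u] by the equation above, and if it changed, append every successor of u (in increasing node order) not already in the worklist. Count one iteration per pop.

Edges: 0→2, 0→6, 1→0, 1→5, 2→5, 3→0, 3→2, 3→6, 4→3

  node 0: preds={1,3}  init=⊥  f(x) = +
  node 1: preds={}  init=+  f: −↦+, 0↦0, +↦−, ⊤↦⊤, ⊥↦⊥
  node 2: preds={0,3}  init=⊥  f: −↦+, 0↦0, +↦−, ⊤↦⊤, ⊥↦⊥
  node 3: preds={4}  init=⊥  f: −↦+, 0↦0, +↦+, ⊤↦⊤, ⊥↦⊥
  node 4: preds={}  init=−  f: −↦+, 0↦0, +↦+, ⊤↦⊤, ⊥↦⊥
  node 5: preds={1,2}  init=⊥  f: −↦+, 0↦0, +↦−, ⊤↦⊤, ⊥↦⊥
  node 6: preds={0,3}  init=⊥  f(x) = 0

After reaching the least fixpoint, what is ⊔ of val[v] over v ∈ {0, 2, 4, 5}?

Iteration log — 9 steps:
  step 1. node 0  ⊔preds=+  new=+  old=⊥  +wl: 
  step 2. node 1  ⊔preds=⊥  new=+  stable
  step 3. node 2  ⊔preds=+  new=−  old=⊥  +wl: 
  step 4. node 3  ⊔preds=−  new=+  old=⊥  +wl: 0,2
  step 5. node 4  ⊔preds=⊥  new=−  stable
  step 6. node 5  ⊔preds=⊤  new=⊤  old=⊥  +wl: 
  step 7. node 6  ⊔preds=+  new=0  old=⊥  +wl: 
  step 8. node 0  ⊔preds=+  new=+  stable
  step 9. node 2  ⊔preds=+  new=−  stable

Least fixpoint reached:
  node 0: +
  node 1: +
  node 2: −
  node 3: +
  node 4: −
  node 5: ⊤
  node 6: 0

⊤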